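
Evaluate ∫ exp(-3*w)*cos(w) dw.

Let I denote the integral. Integrate by parts with u = cos(w), dv = exp(-3*w) dw, so v = -exp(-3*w)/3: I = -exp(-3*w)*cos(w)/3 − (1/3)·∫ exp(-3*w)*sin(w) dw.
Apply parts again with u = sin(w), dv = exp(-3*w) dw: ∫ exp(-3*w)*sin(w) dw = -exp(-3*w)*sin(w)/3 + (1/3)·I. Substituting back brings back I: I = exp(-3*w)*sin(w)/9 - exp(-3*w)*cos(w)/3 − (1/9)·I.
Solving for I: (1 + 1/9)·I equals the remaining terms, so I = (9/10)·(exp(-3*w)*sin(w)/9 - exp(-3*w)*cos(w)/3).

exp(-3*w)*sin(w)/10 - 3*exp(-3*w)*cos(w)/10 + C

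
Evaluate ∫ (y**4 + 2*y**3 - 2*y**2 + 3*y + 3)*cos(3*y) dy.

y**4*sin(3*y)/3 + 2*y**3*sin(3*y)/3 + 4*y**3*cos(3*y)/9 - 10*y**2*sin(3*y)/9 + 2*y**2*cos(3*y)/3 + 5*y*sin(3*y)/9 - 20*y*cos(3*y)/27 + 101*sin(3*y)/81 + 5*cos(3*y)/27 + C

Use integration by parts with u = y**4 + 2*y**3 - 2*y**2 + 3*y + 3, dv = cos(3*y) dy, so v = sin(3*y)/3.
Apply parts 4 times (tabular method): alternate signs, differentiate u down to 0, integrate dv up.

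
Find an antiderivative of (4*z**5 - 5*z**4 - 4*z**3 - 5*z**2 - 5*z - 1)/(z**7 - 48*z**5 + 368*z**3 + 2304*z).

-log(z)/2304 + 23549*log(z - 6)/57600 - 2459*log(z - 4)/12800 + 5181*log(z + 4)/12800 - 36871*log(z + 6)/57600 + 61*log(z**2 + 4)/6400 + 3*atan(z/2)/64 + C

Factor the denominator: z*(z - 6)*(z - 4)*(z + 4)*(z + 6)*(z**2 + 4).
Partial-fraction decomposition: (61*z + 300)/(3200*(z**2 + 4)) - 36871/(57600*(z + 6)) + 5181/(12800*(z + 4)) - 2459/(12800*(z - 4)) + 23549/(57600*(z - 6)) - 1/(2304*z).
Integrate each term; A/(z−a) gives A·log|z−a|; the (Bz+D)/(z²+p²) term gives a log and an atan.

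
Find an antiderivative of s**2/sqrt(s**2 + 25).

Substitute s = 5·tan(θ), so ds = 5·sec(θ)^2 dθ and the radical becomes sqrt(s**2 + 25) = 5·sec(θ) by the Pythagorean identity.
Integrate the resulting trig expression in θ, then back-substitute tan(θ) = s/5, sec(θ) = sqrt(s**2 + 25)/5 (absorbing any constant into C).

s*sqrt(s**2 + 25)/2 - 25*log(s + sqrt(s**2 + 25))/2 + C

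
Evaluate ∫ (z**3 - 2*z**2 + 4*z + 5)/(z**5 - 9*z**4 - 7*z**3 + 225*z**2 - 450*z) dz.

-log(z)/90 + 173*log(z - 6)/198 - log(z - 5) + 13*log(z - 3)/72 - 19*log(z + 5)/440 + C

Factor the denominator: z*(z - 6)*(z - 5)*(z - 3)*(z + 5).
Partial-fraction decomposition: -19/(440*(z + 5)) + 13/(72*(z - 3)) - 1/(z - 5) + 173/(198*(z - 6)) - 1/(90*z).
Integrate each term: A/(z−a) contributes A·log|z−a|.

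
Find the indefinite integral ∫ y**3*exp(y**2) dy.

Let u = y², du = 2y dy; rewrite as (1/2)∫ u^1·exp(1u) du.
Now integrate by parts 1 time.

(y**2 - 1)*exp(y**2)/2 + C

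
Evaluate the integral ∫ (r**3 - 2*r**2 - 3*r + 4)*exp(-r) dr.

(-r**3 - r**2 + r - 3)*exp(-r) + C

Use integration by parts with u = r**3 - 2*r**2 - 3*r + 4, dv = exp(-r) dr, so v = -exp(-r).
Apply parts 3 times (tabular method): alternate signs, differentiate u down to 0, integrate dv up.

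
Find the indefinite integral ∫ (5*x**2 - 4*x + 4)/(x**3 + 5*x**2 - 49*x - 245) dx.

Factor the denominator: (x - 7)*(x + 5)*(x + 7).
Partial-fraction decomposition: 277/(28*(x + 7)) - 149/(24*(x + 5)) + 221/(168*(x - 7)).
Integrate each term: A/(x−a) contributes A·log|x−a|.

221*log(x - 7)/168 - 149*log(x + 5)/24 + 277*log(x + 7)/28 + C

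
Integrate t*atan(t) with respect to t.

t**2*atan(t)/2 - t/2 + atan(t)/2 + C

Use integration by parts with u = arctan(t), dv = t dt.
Then du = 1/(t**2 + 1) dt.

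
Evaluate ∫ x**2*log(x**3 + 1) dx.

Let u = x**3 + 1, so du = (3*x**2) dx.
The integral becomes (1/3)·∫ log(u) du; integrate by parts with u′=log(u), dv′=du.

x**3*log(x**3 + 1)/3 - x**3/3 + log(x**3 + 1)/3 + C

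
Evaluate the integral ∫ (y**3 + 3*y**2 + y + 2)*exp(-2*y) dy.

Use integration by parts with u = y**3 + 3*y**2 + y + 2, dv = exp(-2*y) dy, so v = -exp(-2*y)/2.
Apply parts 3 times (tabular method): alternate signs, differentiate u down to 0, integrate dv up.

(-4*y**3 - 18*y**2 - 22*y - 19)*exp(-2*y)/8 + C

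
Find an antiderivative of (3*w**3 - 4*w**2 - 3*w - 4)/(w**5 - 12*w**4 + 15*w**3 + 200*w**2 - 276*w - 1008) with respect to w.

Factor the denominator: (w - 7)*(w - 6)*(w - 4)*(w + 2)*(w + 3).
Partial-fraction decomposition: -8/(45*(w + 3)) + 19/(216*(w + 2)) + 4/(9*(w - 4)) - 241/(72*(w - 6)) + 404/(135*(w - 7)).
Integrate each term: A/(w−a) contributes A·log|w−a|.

404*log(w - 7)/135 - 241*log(w - 6)/72 + 4*log(w - 4)/9 + 19*log(w + 2)/216 - 8*log(w + 3)/45 + C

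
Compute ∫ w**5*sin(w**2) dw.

Let u = w², du = 2w dw; rewrite as (1/2)∫ u^2·sin(1u) du.
Now integrate by parts 2 times.

-w**4*cos(w**2)/2 + w**2*sin(w**2) + cos(w**2) + C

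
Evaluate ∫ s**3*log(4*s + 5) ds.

Use integration by parts with u = log(4*s + 5), dv = s**3 ds.
Then du = 4/(4*s + 5) ds and v = s**4/4.

s**4*log(4*s + 5)/4 - s**4/16 + 5*s**3/48 - 25*s**2/128 + 125*s/256 - 625*log(4*s + 5)/1024 + C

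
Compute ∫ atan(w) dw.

w*atan(w) - log(w**2 + 1)/2 + C

Use integration by parts with u = arctan(w), dv = dw.
Then du = 1/(w**2 + 1) dw.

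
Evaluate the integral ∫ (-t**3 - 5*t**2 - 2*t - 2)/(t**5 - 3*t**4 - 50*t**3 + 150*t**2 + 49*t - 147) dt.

Factor the denominator: (t - 7)*(t - 3)*(t - 1)*(t + 1)*(t + 7).
Partial-fraction decomposition: 11/(672*(t + 7)) + 1/(96*(t + 1)) - 5/(96*(t - 1)) + 1/(4*(t - 3)) - 151/(672*(t - 7)).
Integrate each term: A/(t−a) contributes A·log|t−a|.

-151*log(t - 7)/672 + log(t - 3)/4 - 5*log(t - 1)/96 + log(t + 1)/96 + 11*log(t + 7)/672 + C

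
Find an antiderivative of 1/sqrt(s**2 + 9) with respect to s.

log(s + sqrt(s**2 + 9)) + C

Substitute s = 3·tan(θ), so ds = 3·sec(θ)^2 dθ and the radical becomes sqrt(s**2 + 9) = 3·sec(θ) by the Pythagorean identity.
Integrate the resulting trig expression in θ, then back-substitute tan(θ) = s/3, sec(θ) = sqrt(s**2 + 9)/3 (absorbing any constant into C).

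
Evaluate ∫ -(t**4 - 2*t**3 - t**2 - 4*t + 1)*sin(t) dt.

Use integration by parts with u = t**4 - 2*t**3 - t**2 - 4*t + 1, dv = -sin(t) dt, so v = cos(t).
Apply parts 4 times (tabular method): alternate signs, differentiate u down to 0, integrate dv up.

t**4*cos(t) - 4*t**3*sin(t) - 2*t**3*cos(t) + 6*t**2*sin(t) - 13*t**2*cos(t) + 26*t*sin(t) + 8*t*cos(t) - 8*sin(t) + 27*cos(t) + C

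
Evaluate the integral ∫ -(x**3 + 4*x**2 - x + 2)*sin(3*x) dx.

Use integration by parts with u = x**3 + 4*x**2 - x + 2, dv = -sin(3*x) dx, so v = cos(3*x)/3.
Apply parts 3 times (tabular method): alternate signs, differentiate u down to 0, integrate dv up.

x**3*cos(3*x)/3 - x**2*sin(3*x)/3 + 4*x**2*cos(3*x)/3 - 8*x*sin(3*x)/9 - 5*x*cos(3*x)/9 + 5*sin(3*x)/27 + 10*cos(3*x)/27 + C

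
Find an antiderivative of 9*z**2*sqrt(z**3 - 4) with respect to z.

Let u = z**3 - 4, so du = (3*z**2) dz.
Rewriting, the integral becomes 3·∫ √u du = 3·(2/3)u^(3/2).
Substituting back, u = z**3 - 4.

2*(z**3 - 4)**(3/2) + C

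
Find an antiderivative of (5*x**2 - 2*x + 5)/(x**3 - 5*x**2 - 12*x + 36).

173*log(x - 6)/36 - 21*log(x - 2)/20 + 56*log(x + 3)/45 + C

Factor the denominator: (x - 6)*(x - 2)*(x + 3).
Partial-fraction decomposition: 56/(45*(x + 3)) - 21/(20*(x - 2)) + 173/(36*(x - 6)).
Integrate each term: A/(x−a) contributes A·log|x−a|.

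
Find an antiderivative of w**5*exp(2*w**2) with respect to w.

Let u = w², du = 2w dw; rewrite as (1/2)∫ u^2·exp(2u) du.
Now integrate by parts 2 times.

(2*w**4 - 2*w**2 + 1)*exp(2*w**2)/8 + C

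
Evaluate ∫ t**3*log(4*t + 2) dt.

Use integration by parts with u = log(4*t + 2), dv = t**3 dt.
Then du = 4/(4*t + 2) dt and v = t**4/4.

t**4*log(4*t + 2)/4 - t**4/16 + t**3/24 - t**2/32 + t/32 - log(2*t + 1)/64 + C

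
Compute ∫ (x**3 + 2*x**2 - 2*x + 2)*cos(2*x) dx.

Use integration by parts with u = x**3 + 2*x**2 - 2*x + 2, dv = cos(2*x) dx, so v = sin(2*x)/2.
Apply parts 3 times (tabular method): alternate signs, differentiate u down to 0, integrate dv up.

x**3*sin(2*x)/2 + x**2*sin(2*x) + 3*x**2*cos(2*x)/4 - 7*x*sin(2*x)/4 + x*cos(2*x) + sin(2*x)/2 - 7*cos(2*x)/8 + C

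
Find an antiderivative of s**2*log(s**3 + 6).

Let u = s**3 + 6, so du = (3*s**2) ds.
The integral becomes (1/3)·∫ log(u) du; integrate by parts with u′=log(u), dv′=du.

s**3*log(s**3 + 6)/3 - s**3/3 + 2*log(s**3 + 6) + C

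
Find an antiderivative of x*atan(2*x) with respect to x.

Use integration by parts with u = arctan(2*x), dv = x dx.
Then du = 2/(4*x**2 + 1) dx.

x**2*atan(2*x)/2 - x/4 + atan(2*x)/8 + C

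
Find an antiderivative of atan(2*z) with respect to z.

z*atan(2*z) - log(4*z**2 + 1)/4 + C

Use integration by parts with u = arctan(2*z), dv = dz.
Then du = 2/(4*z**2 + 1) dz.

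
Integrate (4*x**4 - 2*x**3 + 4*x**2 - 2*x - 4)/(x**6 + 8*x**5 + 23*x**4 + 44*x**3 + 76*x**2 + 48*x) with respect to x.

Factor the denominator: x*(x + 1)*(x + 3)*(x + 4)*(x**2 + 4).
Partial-fraction decomposition: (x - 6)/(10*(x**2 + 4)) - 61/(12*(x + 4)) + 16/(3*(x + 3)) - 4/(15*(x + 1)) - 1/(12*x).
Integrate each term; A/(x−a) gives A·log|x−a|; the (Bx+D)/(x²+p²) term gives a log and an atan.

-log(x)/12 - 4*log(x + 1)/15 + 16*log(x + 3)/3 - 61*log(x + 4)/12 + log(x**2 + 4)/20 - 3*atan(x/2)/10 + C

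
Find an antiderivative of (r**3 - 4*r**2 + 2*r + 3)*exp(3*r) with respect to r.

(9*r**3 - 45*r**2 + 48*r + 11)*exp(3*r)/27 + C

Use integration by parts with u = r**3 - 4*r**2 + 2*r + 3, dv = exp(3*r) dr, so v = exp(3*r)/3.
Apply parts 3 times (tabular method): alternate signs, differentiate u down to 0, integrate dv up.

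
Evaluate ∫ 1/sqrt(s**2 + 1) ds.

log(s + sqrt(s**2 + 1)) + C

Substitute s = tan(θ), so ds = sec(θ)^2 dθ and the radical becomes sqrt(s**2 + 1) = sec(θ) by the Pythagorean identity.
Integrate the resulting trig expression in θ, then back-substitute tan(θ) = s, sec(θ) = sqrt(s**2 + 1) (absorbing any constant into C).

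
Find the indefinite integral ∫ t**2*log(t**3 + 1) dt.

Let u = t**3 + 1, so du = (3*t**2) dt.
The integral becomes (1/3)·∫ log(u) du; integrate by parts with u′=log(u), dv′=du.

t**3*log(t**3 + 1)/3 - t**3/3 + log(t**3 + 1)/3 + C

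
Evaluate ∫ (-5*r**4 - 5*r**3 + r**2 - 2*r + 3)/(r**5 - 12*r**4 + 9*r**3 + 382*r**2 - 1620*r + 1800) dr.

-2511*log(r - 6)/16 + 18391*log(r - 5)/121 + 13*log(r - 2)/32 - 1783*log(r + 6)/3872 - 1244/(11*r - 55) + C

Factor the denominator: (r - 6)*(r - 5)**2*(r - 2)*(r + 6).
Partial-fraction decomposition: -1783/(3872*(r + 6)) + 13/(32*(r - 2)) + 18391/(121*(r - 5)) + 1244/(11*(r - 5)**2) - 2511/(16*(r - 6)).
Integrate each term; A/(r−a) gives A·log|r−a|; A/(r−a)² gives −A/(r−a).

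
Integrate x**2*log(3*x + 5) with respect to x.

Use integration by parts with u = log(3*x + 5), dv = x**2 dx.
Then du = 3/(3*x + 5) dx and v = x**3/3.

x**3*log(3*x + 5)/3 - x**3/9 + 5*x**2/18 - 25*x/27 + 125*log(3*x + 5)/81 + C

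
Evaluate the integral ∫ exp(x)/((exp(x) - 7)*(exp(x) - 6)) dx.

Let u = e^x, du = e^x dx.
The integral becomes ∫ du/((u-6)(u-7)); decompose into partial fractions.

log(exp(x) - 7) - log(exp(x) - 6) + C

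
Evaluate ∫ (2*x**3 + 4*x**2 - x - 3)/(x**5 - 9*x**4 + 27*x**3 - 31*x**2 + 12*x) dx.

Factor the denominator: x*(x - 4)*(x - 3)*(x - 1)**2.
Partial-fraction decomposition: 19/(9*(x - 1)) + 1/(3*(x - 1)**2) - 7/(x - 3) + 185/(36*(x - 4)) - 1/(4*x).
Integrate each term; A/(x−a) gives A·log|x−a|; A/(x−a)² gives −A/(x−a).

-log(x)/4 + 185*log(x - 4)/36 - 7*log(x - 3) + 19*log(x - 1)/9 - 1/(3*x - 3) + C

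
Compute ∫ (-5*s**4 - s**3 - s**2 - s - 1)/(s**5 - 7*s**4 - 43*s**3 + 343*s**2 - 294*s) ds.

log(s)/294 - 4135*log(s - 7)/196 + 6739*log(s - 6)/390 - 3*log(s - 1)/80 - 11705*log(s + 7)/10192 + C

Factor the denominator: s*(s - 7)*(s - 6)*(s - 1)*(s + 7).
Partial-fraction decomposition: -11705/(10192*(s + 7)) - 3/(80*(s - 1)) + 6739/(390*(s - 6)) - 4135/(196*(s - 7)) + 1/(294*s).
Integrate each term: A/(s−a) contributes A·log|s−a|.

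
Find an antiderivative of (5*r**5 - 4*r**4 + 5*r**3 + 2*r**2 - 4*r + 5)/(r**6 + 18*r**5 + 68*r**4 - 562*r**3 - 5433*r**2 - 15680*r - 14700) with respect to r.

Factor the denominator: (r - 7)*(r + 2)*(r + 5)**2*(r + 6)*(r + 7).
Partial-fraction decomposition: 95223/(280*(r + 7)) - 45043/(52*(r + 6)) + 16981/(32*(r + 5)) - 2075/(8*(r + 5)**2) + 3/(20*(r + 2)) + 941/(2912*(r - 7)).
Integrate each term; A/(r−a) gives A·log|r−a|; A/(r−a)² gives −A/(r−a).

941*log(r - 7)/2912 + 3*log(r + 2)/20 + 16981*log(r + 5)/32 - 45043*log(r + 6)/52 + 95223*log(r + 7)/280 + 2075/(8*r + 40) + C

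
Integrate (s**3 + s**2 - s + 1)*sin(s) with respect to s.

-s**3*cos(s) + 3*s**2*sin(s) - s**2*cos(s) + 2*s*sin(s) + 7*s*cos(s) - 7*sin(s) + cos(s) + C

Use integration by parts with u = s**3 + s**2 - s + 1, dv = sin(s) ds, so v = -cos(s).
Apply parts 3 times (tabular method): alternate signs, differentiate u down to 0, integrate dv up.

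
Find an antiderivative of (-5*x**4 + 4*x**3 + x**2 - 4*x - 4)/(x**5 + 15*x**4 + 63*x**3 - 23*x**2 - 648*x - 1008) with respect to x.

-76*log(x - 3)/735 + 62*log(x + 3)/3 + 5024*log(x + 4)/441 - 1663*log(x + 7)/45 + 1508/(21*x + 84) + C

Factor the denominator: (x - 3)*(x + 3)*(x + 4)**2*(x + 7).
Partial-fraction decomposition: -1663/(45*(x + 7)) + 5024/(441*(x + 4)) - 1508/(21*(x + 4)**2) + 62/(3*(x + 3)) - 76/(735*(x - 3)).
Integrate each term; A/(x−a) gives A·log|x−a|; A/(x−a)² gives −A/(x−a).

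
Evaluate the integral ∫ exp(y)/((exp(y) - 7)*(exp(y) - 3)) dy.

log(exp(y) - 7)/4 - log(exp(y) - 3)/4 + C

Let u = e^y, du = e^y dy.
The integral becomes ∫ du/((u-7)(u-3)); decompose into partial fractions.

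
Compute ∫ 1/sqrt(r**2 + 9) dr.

log(r + sqrt(r**2 + 9)) + C

Substitute r = 3·tan(θ), so dr = 3·sec(θ)^2 dθ and the radical becomes sqrt(r**2 + 9) = 3·sec(θ) by the Pythagorean identity.
Integrate the resulting trig expression in θ, then back-substitute tan(θ) = r/3, sec(θ) = sqrt(r**2 + 9)/3 (absorbing any constant into C).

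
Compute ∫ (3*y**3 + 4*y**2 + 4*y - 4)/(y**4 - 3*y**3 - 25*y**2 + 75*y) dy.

Factor the denominator: y*(y - 5)*(y - 3)*(y + 5).
Partial-fraction decomposition: 299/(400*(y + 5)) - 125/(48*(y - 3)) + 491/(100*(y - 5)) - 4/(75*y).
Integrate each term: A/(y−a) contributes A·log|y−a|.

-4*log(y)/75 + 491*log(y - 5)/100 - 125*log(y - 3)/48 + 299*log(y + 5)/400 + C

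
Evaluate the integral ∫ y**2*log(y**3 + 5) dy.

y**3*log(y**3 + 5)/3 - y**3/3 + 5*log(y**3 + 5)/3 + C

Let u = y**3 + 5, so du = (3*y**2) dy.
The integral becomes (1/3)·∫ log(u) du; integrate by parts with u′=log(u), dv′=du.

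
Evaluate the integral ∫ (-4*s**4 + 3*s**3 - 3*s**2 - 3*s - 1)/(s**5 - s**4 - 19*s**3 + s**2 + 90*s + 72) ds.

-893*log(s - 4)/210 + 7*log(s - 3)/3 - log(s + 1)/5 + 19*log(s + 2)/6 - 106*log(s + 3)/21 + C

Factor the denominator: (s - 4)*(s - 3)*(s + 1)*(s + 2)*(s + 3).
Partial-fraction decomposition: -106/(21*(s + 3)) + 19/(6*(s + 2)) - 1/(5*(s + 1)) + 7/(3*(s - 3)) - 893/(210*(s - 4)).
Integrate each term: A/(s−a) contributes A·log|s−a|.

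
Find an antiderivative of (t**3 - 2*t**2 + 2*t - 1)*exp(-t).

Use integration by parts with u = t**3 - 2*t**2 + 2*t - 1, dv = exp(-t) dt, so v = -exp(-t).
Apply parts 3 times (tabular method): alternate signs, differentiate u down to 0, integrate dv up.

(-t**3 - t**2 - 4*t - 3)*exp(-t) + C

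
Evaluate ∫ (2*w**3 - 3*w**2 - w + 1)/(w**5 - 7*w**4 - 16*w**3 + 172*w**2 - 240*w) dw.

Factor the denominator: w*(w - 6)*(w - 4)*(w - 2)*(w + 5).
Partial-fraction decomposition: -29/(315*(w + 5)) + 3/(112*(w - 2)) - 77/(144*(w - 4)) + 29/(48*(w - 6)) - 1/(240*w).
Integrate each term: A/(w−a) contributes A·log|w−a|.

-log(w)/240 + 29*log(w - 6)/48 - 77*log(w - 4)/144 + 3*log(w - 2)/112 - 29*log(w + 5)/315 + C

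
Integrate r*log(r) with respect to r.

Use integration by parts with u = log(r), dv = r dr.
Then du = 1/r dr and v = r**2/2.

r**2*log(r)/2 - r**2/4 + C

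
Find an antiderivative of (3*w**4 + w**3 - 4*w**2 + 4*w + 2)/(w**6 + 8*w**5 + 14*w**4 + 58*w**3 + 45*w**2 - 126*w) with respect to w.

-log(w)/63 + log(w - 1)/40 + 3*log(w + 2)/65 - 3319*log(w + 7)/8120 + 11993*log(w**2 + 9)/67860 + 259*atan(w/3)/3770 + C

Factor the denominator: w*(w - 1)*(w + 2)*(w + 7)*(w**2 + 9).
Partial-fraction decomposition: (11993*w + 6993)/(33930*(w**2 + 9)) - 3319/(8120*(w + 7)) + 3/(65*(w + 2)) + 1/(40*(w - 1)) - 1/(63*w).
Integrate each term; A/(w−a) gives A·log|w−a|; the (Bw+D)/(w²+p²) term gives a log and an atan.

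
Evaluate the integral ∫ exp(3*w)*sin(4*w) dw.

Let I denote the integral. Integrate by parts with u = sin(4*w), dv = exp(3*w) dw, so v = exp(3*w)/3: I = exp(3*w)*sin(4*w)/3 − (4/3)·∫ exp(3*w)*cos(4*w) dw.
Apply parts again with u = cos(4*w), dv = exp(3*w) dw: ∫ exp(3*w)*cos(4*w) dw = exp(3*w)*cos(4*w)/3 + (4/3)·I. Substituting back brings back I: I = exp(3*w)*sin(4*w)/3 - 4*exp(3*w)*cos(4*w)/9 − (16/9)·I.
Solving for I: (1 + 16/9)·I equals the remaining terms, so I = (9/25)·(exp(3*w)*sin(4*w)/3 - 4*exp(3*w)*cos(4*w)/9).

3*exp(3*w)*sin(4*w)/25 - 4*exp(3*w)*cos(4*w)/25 + C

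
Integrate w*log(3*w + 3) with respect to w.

w**2*log(3*w + 3)/2 - w**2/4 + w/2 - log(w + 1)/2 + C

Use integration by parts with u = log(3*w + 3), dv = w dw.
Then du = 3/(3*w + 3) dw and v = w**2/2.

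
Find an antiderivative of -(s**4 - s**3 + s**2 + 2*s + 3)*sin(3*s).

s**4*cos(3*s)/3 - 4*s**3*sin(3*s)/9 - s**3*cos(3*s)/3 + s**2*sin(3*s)/3 - s**2*cos(3*s)/9 + 2*s*sin(3*s)/27 + 8*s*cos(3*s)/9 - 8*sin(3*s)/27 + 83*cos(3*s)/81 + C

Use integration by parts with u = s**4 - s**3 + s**2 + 2*s + 3, dv = -sin(3*s) ds, so v = cos(3*s)/3.
Apply parts 4 times (tabular method): alternate signs, differentiate u down to 0, integrate dv up.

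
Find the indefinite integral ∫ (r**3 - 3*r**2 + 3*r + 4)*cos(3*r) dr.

r**3*sin(3*r)/3 - r**2*sin(3*r) + r**2*cos(3*r)/3 + 7*r*sin(3*r)/9 - 2*r*cos(3*r)/3 + 14*sin(3*r)/9 + 7*cos(3*r)/27 + C

Use integration by parts with u = r**3 - 3*r**2 + 3*r + 4, dv = cos(3*r) dr, so v = sin(3*r)/3.
Apply parts 3 times (tabular method): alternate signs, differentiate u down to 0, integrate dv up.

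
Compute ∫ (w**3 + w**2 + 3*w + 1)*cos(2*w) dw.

w**3*sin(2*w)/2 + w**2*sin(2*w)/2 + 3*w**2*cos(2*w)/4 + 3*w*sin(2*w)/4 + w*cos(2*w)/2 + sin(2*w)/4 + 3*cos(2*w)/8 + C

Use integration by parts with u = w**3 + w**2 + 3*w + 1, dv = cos(2*w) dw, so v = sin(2*w)/2.
Apply parts 3 times (tabular method): alternate signs, differentiate u down to 0, integrate dv up.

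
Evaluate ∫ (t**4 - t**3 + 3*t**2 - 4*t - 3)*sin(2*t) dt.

-t**4*cos(2*t)/2 + t**3*sin(2*t) + t**3*cos(2*t)/2 - 3*t**2*sin(2*t)/4 + 5*t*cos(2*t)/4 - 5*sin(2*t)/8 + 3*cos(2*t)/2 + C

Use integration by parts with u = t**4 - t**3 + 3*t**2 - 4*t - 3, dv = sin(2*t) dt, so v = -cos(2*t)/2.
Apply parts 4 times (tabular method): alternate signs, differentiate u down to 0, integrate dv up.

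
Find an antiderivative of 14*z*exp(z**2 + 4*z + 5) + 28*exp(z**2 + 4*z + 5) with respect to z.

Let u = z**2 + 4*z + 5, so du = (2*z + 4) dz.
Rewriting, the integral becomes 7·∫ e^u du = 7·e^u.
Substituting back, u = z**2 + 4*z + 5.

7*exp(z**2 + 4*z + 5) + C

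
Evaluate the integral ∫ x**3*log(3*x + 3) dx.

Use integration by parts with u = log(3*x + 3), dv = x**3 dx.
Then du = 3/(3*x + 3) dx and v = x**4/4.

x**4*log(3*x + 3)/4 - x**4/16 + x**3/12 - x**2/8 + x/4 - log(x + 1)/4 + C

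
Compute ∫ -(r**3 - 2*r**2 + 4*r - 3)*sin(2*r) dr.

r**3*cos(2*r)/2 - 3*r**2*sin(2*r)/4 - r**2*cos(2*r) + r*sin(2*r) + 5*r*cos(2*r)/4 - 5*sin(2*r)/8 - cos(2*r) + C

Use integration by parts with u = r**3 - 2*r**2 + 4*r - 3, dv = -sin(2*r) dr, so v = cos(2*r)/2.
Apply parts 3 times (tabular method): alternate signs, differentiate u down to 0, integrate dv up.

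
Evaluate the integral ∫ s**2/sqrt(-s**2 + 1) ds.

Substitute s = sin(θ), so ds = cos(θ) dθ and the radical becomes sqrt(-s**2 + 1) = cos(θ) by the Pythagorean identity.
Integrate the resulting trig expression in θ, then back-substitute θ = asin(s), sin(θ) = s, cos(θ) = sqrt(-s**2 + 1) (absorbing any constant into C).

-s*sqrt(-s**2 + 1)/2 + asin(s)/2 + C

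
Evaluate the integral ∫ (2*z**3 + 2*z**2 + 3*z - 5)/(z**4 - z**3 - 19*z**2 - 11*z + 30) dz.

155*log(z - 5)/112 - log(z - 1)/24 - 19*log(z + 2)/21 + 25*log(z + 3)/16 + C

Factor the denominator: (z - 5)*(z - 1)*(z + 2)*(z + 3).
Partial-fraction decomposition: 25/(16*(z + 3)) - 19/(21*(z + 2)) - 1/(24*(z - 1)) + 155/(112*(z - 5)).
Integrate each term: A/(z−a) contributes A·log|z−a|.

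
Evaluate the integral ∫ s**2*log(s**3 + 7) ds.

Let u = s**3 + 7, so du = (3*s**2) ds.
The integral becomes (1/3)·∫ log(u) du; integrate by parts with u′=log(u), dv′=du.

s**3*log(s**3 + 7)/3 - s**3/3 + 7*log(s**3 + 7)/3 + C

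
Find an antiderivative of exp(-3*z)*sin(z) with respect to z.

Let I denote the integral. Integrate by parts with u = sin(z), dv = exp(-3*z) dz, so v = -exp(-3*z)/3: I = -exp(-3*z)*sin(z)/3 + (1/3)·∫ exp(-3*z)*cos(z) dz.
Apply parts again with u = cos(z), dv = exp(-3*z) dz: ∫ exp(-3*z)*cos(z) dz = -exp(-3*z)*cos(z)/3 − (1/3)·I. Substituting back brings back I: I = -exp(-3*z)*sin(z)/3 - exp(-3*z)*cos(z)/9 − (1/9)·I.
Solving for I: (1 + 1/9)·I equals the remaining terms, so I = (9/10)·(-exp(-3*z)*sin(z)/3 - exp(-3*z)*cos(z)/9).

-3*exp(-3*z)*sin(z)/10 - exp(-3*z)*cos(z)/10 + C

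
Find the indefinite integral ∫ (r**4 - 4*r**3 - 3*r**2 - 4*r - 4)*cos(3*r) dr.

r**4*sin(3*r)/3 - 4*r**3*sin(3*r)/3 + 4*r**3*cos(3*r)/9 - 13*r**2*sin(3*r)/9 - 4*r**2*cos(3*r)/3 - 4*r*sin(3*r)/9 - 26*r*cos(3*r)/27 - 82*sin(3*r)/81 - 4*cos(3*r)/27 + C

Use integration by parts with u = r**4 - 4*r**3 - 3*r**2 - 4*r - 4, dv = cos(3*r) dr, so v = sin(3*r)/3.
Apply parts 4 times (tabular method): alternate signs, differentiate u down to 0, integrate dv up.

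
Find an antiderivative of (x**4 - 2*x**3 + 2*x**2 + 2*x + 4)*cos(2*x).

Use integration by parts with u = x**4 - 2*x**3 + 2*x**2 + 2*x + 4, dv = cos(2*x) dx, so v = sin(2*x)/2.
Apply parts 4 times (tabular method): alternate signs, differentiate u down to 0, integrate dv up.

x**4*sin(2*x)/2 - x**3*sin(2*x) + x**3*cos(2*x) - x**2*sin(2*x)/2 - 3*x**2*cos(2*x)/2 + 5*x*sin(2*x)/2 - x*cos(2*x)/2 + 9*sin(2*x)/4 + 5*cos(2*x)/4 + C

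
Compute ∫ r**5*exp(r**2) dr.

(r**4 - 2*r**2 + 2)*exp(r**2)/2 + C

Let u = r², du = 2r dr; rewrite as (1/2)∫ u^2·exp(1u) du.
Now integrate by parts 2 times.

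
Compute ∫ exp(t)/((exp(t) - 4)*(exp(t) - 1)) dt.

Let u = e^t, du = e^t dt.
The integral becomes ∫ du/((u-1)(u-4)); decompose into partial fractions.

log(exp(t) - 4)/3 - log(exp(t) - 1)/3 + C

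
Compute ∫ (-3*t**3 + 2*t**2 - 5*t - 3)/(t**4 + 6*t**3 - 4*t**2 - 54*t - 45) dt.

Factor the denominator: (t - 3)*(t + 1)*(t + 3)*(t + 5).
Partial-fraction decomposition: -447/(64*(t + 5)) + 37/(8*(t + 3)) - 7/(32*(t + 1)) - 27/(64*(t - 3)).
Integrate each term: A/(t−a) contributes A·log|t−a|.

-27*log(t - 3)/64 - 7*log(t + 1)/32 + 37*log(t + 3)/8 - 447*log(t + 5)/64 + C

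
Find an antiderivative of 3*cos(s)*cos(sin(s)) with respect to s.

3*sin(sin(s)) + C

Let u = sin(s), so du = (cos(s)) ds.
Rewriting, the integral becomes 3·∫ cos(u) du = 3·sin(u).
Substituting back, u = sin(s).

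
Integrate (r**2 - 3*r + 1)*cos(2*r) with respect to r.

r**2*sin(2*r)/2 - 3*r*sin(2*r)/2 + r*cos(2*r)/2 + sin(2*r)/4 - 3*cos(2*r)/4 + C

Use integration by parts with u = r**2 - 3*r + 1, dv = cos(2*r) dr, so v = sin(2*r)/2.
Apply parts 2 times (tabular method): alternate signs, differentiate u down to 0, integrate dv up.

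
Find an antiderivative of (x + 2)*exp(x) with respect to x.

(x + 1)*exp(x) + C

Use integration by parts with u = x + 2, dv = exp(x) dx, so v = exp(x).
Apply parts 1 times (tabular method): alternate signs, differentiate u down to 0, integrate dv up.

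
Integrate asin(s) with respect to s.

Use integration by parts with u = arcsin(s), dv = ds.
Then du = 1/sqrt(-s**2 + 1) ds.

s*asin(s) + sqrt(-s**2 + 1) + C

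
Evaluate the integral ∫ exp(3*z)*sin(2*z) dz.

3*exp(3*z)*sin(2*z)/13 - 2*exp(3*z)*cos(2*z)/13 + C

Let I denote the integral. Integrate by parts with u = sin(2*z), dv = exp(3*z) dz, so v = exp(3*z)/3: I = exp(3*z)*sin(2*z)/3 − (2/3)·∫ exp(3*z)*cos(2*z) dz.
Apply parts again with u = cos(2*z), dv = exp(3*z) dz: ∫ exp(3*z)*cos(2*z) dz = exp(3*z)*cos(2*z)/3 + (2/3)·I. Substituting back brings back I: I = exp(3*z)*sin(2*z)/3 - 2*exp(3*z)*cos(2*z)/9 − (4/9)·I.
Solving for I: (1 + 4/9)·I equals the remaining terms, so I = (9/13)·(exp(3*z)*sin(2*z)/3 - 2*exp(3*z)*cos(2*z)/9).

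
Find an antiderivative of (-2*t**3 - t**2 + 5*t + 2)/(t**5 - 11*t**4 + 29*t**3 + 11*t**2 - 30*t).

Factor the denominator: t*(t - 6)*(t - 5)*(t - 1)*(t + 1).
Partial-fraction decomposition: -1/(42*(t + 1)) + 1/(10*(t - 1)) + 31/(15*(t - 5)) - 218/(105*(t - 6)) - 1/(15*t).
Integrate each term: A/(t−a) contributes A·log|t−a|.

-log(t)/15 - 218*log(t - 6)/105 + 31*log(t - 5)/15 + log(t - 1)/10 - log(t + 1)/42 + C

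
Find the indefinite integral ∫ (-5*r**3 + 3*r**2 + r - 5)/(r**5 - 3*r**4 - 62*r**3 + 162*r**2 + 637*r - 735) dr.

-261*log(r - 7)/280 + 275*log(r - 5)/384 - log(r - 1)/128 - 77*log(r + 3)/640 + 925*log(r + 7)/2688 + C

Factor the denominator: (r - 7)*(r - 5)*(r - 1)*(r + 3)*(r + 7).
Partial-fraction decomposition: 925/(2688*(r + 7)) - 77/(640*(r + 3)) - 1/(128*(r - 1)) + 275/(384*(r - 5)) - 261/(280*(r - 7)).
Integrate each term: A/(r−a) contributes A·log|r−a|.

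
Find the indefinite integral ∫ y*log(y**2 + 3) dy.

y**2*log(y**2 + 3)/2 - y**2/2 + 3*log(y**2 + 3)/2 + C

Let u = y**2 + 3, so du = (2*y) dy.
The integral becomes (1/2)·∫ log(u) du; integrate by parts with u′=log(u), dv′=du.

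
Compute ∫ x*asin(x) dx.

x**2*asin(x)/2 + x*sqrt(-x**2 + 1)/4 - asin(x)/4 + C

Use integration by parts with u = arcsin(x), dv = x dx.
Then du = 1/sqrt(-x**2 + 1) dx.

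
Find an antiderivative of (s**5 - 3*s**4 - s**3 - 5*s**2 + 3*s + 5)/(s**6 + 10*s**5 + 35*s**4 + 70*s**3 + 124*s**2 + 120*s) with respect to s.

Factor the denominator: s*(s + 2)*(s + 3)*(s + 5)*(s**2 + 4).
Partial-fraction decomposition: -23*(59*s - 34)/(6032*(s**2 + 4)) + 167/(29*(s + 5)) - 254/(39*(s + 3)) + 31/(16*(s + 2)) + 1/(24*s).
Integrate each term; A/(s−a) gives A·log|s−a|; the (Bs+D)/(s²+p²) term gives a log and an atan.

log(s)/24 + 31*log(s + 2)/16 - 254*log(s + 3)/39 + 167*log(s + 5)/29 - 1357*log(s**2 + 4)/12064 + 391*atan(s/2)/6032 + C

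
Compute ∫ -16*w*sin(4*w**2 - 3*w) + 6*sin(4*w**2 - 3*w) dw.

Let u = 4*w**2 - 3*w, so du = (8*w - 3) dw.
Rewriting, the integral becomes -2·∫ sin(u) du = -2·-cos(u).
Substituting back, u = 4*w**2 - 3*w.

2*cos(4*w**2 - 3*w) + C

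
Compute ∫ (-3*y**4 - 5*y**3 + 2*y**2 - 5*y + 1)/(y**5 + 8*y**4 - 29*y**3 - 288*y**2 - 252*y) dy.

Factor the denominator: y*(y - 6)*(y + 1)*(y + 6)*(y + 7).
Partial-fraction decomposition: -2677/(273*(y + 7)) + 541/(72*(y + 6)) + 1/(21*(y + 1)) - 4925/(6552*(y - 6)) - 1/(252*y).
Integrate each term: A/(y−a) contributes A·log|y−a|.

-log(y)/252 - 4925*log(y - 6)/6552 + log(y + 1)/21 + 541*log(y + 6)/72 - 2677*log(y + 7)/273 + C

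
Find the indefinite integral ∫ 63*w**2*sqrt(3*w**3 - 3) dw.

14*(3*w**3 - 3)**(3/2)/3 + C

Let u = 3*w**3 - 3, so du = (9*w**2) dw.
Rewriting, the integral becomes 7·∫ √u du = 7·(2/3)u^(3/2).
Substituting back, u = 3*w**3 - 3.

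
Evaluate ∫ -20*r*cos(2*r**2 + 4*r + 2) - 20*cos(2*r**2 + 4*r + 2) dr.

-5*sin(2*r**2 + 4*r + 2) + C

Let u = 2*r**2 + 4*r + 2, so du = (4*r + 4) dr.
Rewriting, the integral becomes -5·∫ cos(u) du = -5·sin(u).
Substituting back, u = 2*r**2 + 4*r + 2.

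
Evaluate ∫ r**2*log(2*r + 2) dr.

Use integration by parts with u = log(2*r + 2), dv = r**2 dr.
Then du = 2/(2*r + 2) dr and v = r**3/3.

r**3*log(2*r + 2)/3 - r**3/9 + r**2/6 - r/3 + log(r + 1)/3 + C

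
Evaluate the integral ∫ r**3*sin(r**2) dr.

-r**2*cos(r**2)/2 + sin(r**2)/2 + C

Let u = r², du = 2r dr; rewrite as (1/2)∫ u^1·sin(1u) du.
Now integrate by parts 1 time.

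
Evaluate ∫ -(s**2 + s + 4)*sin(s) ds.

s**2*cos(s) - 2*s*sin(s) + s*cos(s) - sin(s) + 2*cos(s) + C

Use integration by parts with u = s**2 + s + 4, dv = -sin(s) ds, so v = cos(s).
Apply parts 2 times (tabular method): alternate signs, differentiate u down to 0, integrate dv up.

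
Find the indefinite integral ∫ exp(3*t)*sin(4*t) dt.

3*exp(3*t)*sin(4*t)/25 - 4*exp(3*t)*cos(4*t)/25 + C

Let I denote the integral. Integrate by parts with u = sin(4*t), dv = exp(3*t) dt, so v = exp(3*t)/3: I = exp(3*t)*sin(4*t)/3 − (4/3)·∫ exp(3*t)*cos(4*t) dt.
Apply parts again with u = cos(4*t), dv = exp(3*t) dt: ∫ exp(3*t)*cos(4*t) dt = exp(3*t)*cos(4*t)/3 + (4/3)·I. Substituting back brings back I: I = exp(3*t)*sin(4*t)/3 - 4*exp(3*t)*cos(4*t)/9 − (16/9)·I.
Solving for I: (1 + 16/9)·I equals the remaining terms, so I = (9/25)·(exp(3*t)*sin(4*t)/3 - 4*exp(3*t)*cos(4*t)/9).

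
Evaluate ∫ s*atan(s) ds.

s**2*atan(s)/2 - s/2 + atan(s)/2 + C

Use integration by parts with u = arctan(s), dv = s ds.
Then du = 1/(s**2 + 1) ds.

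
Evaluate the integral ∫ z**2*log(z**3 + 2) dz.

Let u = z**3 + 2, so du = (3*z**2) dz.
The integral becomes (1/3)·∫ log(u) du; integrate by parts with u′=log(u), dv′=du.

z**3*log(z**3 + 2)/3 - z**3/3 + 2*log(z**3 + 2)/3 + C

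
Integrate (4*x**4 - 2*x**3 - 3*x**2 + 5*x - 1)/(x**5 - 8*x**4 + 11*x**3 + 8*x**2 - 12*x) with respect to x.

Factor the denominator: x*(x - 6)*(x - 2)*(x - 1)*(x + 1).
Partial-fraction decomposition: -1/(14*(x + 1)) + 3/(10*(x - 1)) - 15/(8*(x - 2)) + 4673/(840*(x - 6)) + 1/(12*x).
Integrate each term: A/(x−a) contributes A·log|x−a|.

log(x)/12 + 4673*log(x - 6)/840 - 15*log(x - 2)/8 + 3*log(x - 1)/10 - log(x + 1)/14 + C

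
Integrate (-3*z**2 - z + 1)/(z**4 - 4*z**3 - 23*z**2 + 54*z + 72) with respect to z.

-113*log(z - 6)/210 + 29*log(z - 3)/84 - log(z + 1)/84 + 43*log(z + 4)/210 + C

Factor the denominator: (z - 6)*(z - 3)*(z + 1)*(z + 4).
Partial-fraction decomposition: 43/(210*(z + 4)) - 1/(84*(z + 1)) + 29/(84*(z - 3)) - 113/(210*(z - 6)).
Integrate each term: A/(z−a) contributes A·log|z−a|.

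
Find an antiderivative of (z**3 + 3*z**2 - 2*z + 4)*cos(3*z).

z**3*sin(3*z)/3 + z**2*sin(3*z) + z**2*cos(3*z)/3 - 8*z*sin(3*z)/9 + 2*z*cos(3*z)/3 + 10*sin(3*z)/9 - 8*cos(3*z)/27 + C

Use integration by parts with u = z**3 + 3*z**2 - 2*z + 4, dv = cos(3*z) dz, so v = sin(3*z)/3.
Apply parts 3 times (tabular method): alternate signs, differentiate u down to 0, integrate dv up.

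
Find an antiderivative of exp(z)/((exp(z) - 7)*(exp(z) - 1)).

log(exp(z) - 7)/6 - log(exp(z) - 1)/6 + C

Let u = e^z, du = e^z dz.
The integral becomes ∫ du/((u-7)(u-1)); decompose into partial fractions.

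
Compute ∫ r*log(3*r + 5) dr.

Use integration by parts with u = log(3*r + 5), dv = r dr.
Then du = 3/(3*r + 5) dr and v = r**2/2.

r**2*log(3*r + 5)/2 - r**2/4 + 5*r/6 - 25*log(3*r + 5)/18 + C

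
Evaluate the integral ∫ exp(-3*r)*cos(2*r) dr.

Let I denote the integral. Integrate by parts with u = cos(2*r), dv = exp(-3*r) dr, so v = -exp(-3*r)/3: I = -exp(-3*r)*cos(2*r)/3 − (2/3)·∫ exp(-3*r)*sin(2*r) dr.
Apply parts again with u = sin(2*r), dv = exp(-3*r) dr: ∫ exp(-3*r)*sin(2*r) dr = -exp(-3*r)*sin(2*r)/3 + (2/3)·I. Substituting back brings back I: I = 2*exp(-3*r)*sin(2*r)/9 - exp(-3*r)*cos(2*r)/3 − (4/9)·I.
Solving for I: (1 + 4/9)·I equals the remaining terms, so I = (9/13)·(2*exp(-3*r)*sin(2*r)/9 - exp(-3*r)*cos(2*r)/3).

2*exp(-3*r)*sin(2*r)/13 - 3*exp(-3*r)*cos(2*r)/13 + C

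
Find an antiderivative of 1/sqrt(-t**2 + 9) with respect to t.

asin(t/3) + C

Substitute t = 3·sin(θ), so dt = 3·cos(θ) dθ and the radical becomes sqrt(-t**2 + 9) = 3·cos(θ) by the Pythagorean identity.
Integrate the resulting trig expression in θ, then back-substitute θ = asin(t/3), sin(θ) = t/3, cos(θ) = sqrt(-t**2 + 9)/3 (absorbing any constant into C).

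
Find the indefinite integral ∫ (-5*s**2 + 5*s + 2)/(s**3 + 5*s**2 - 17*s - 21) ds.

-7*log(s - 3)/10 + log(s + 1)/3 - 139*log(s + 7)/30 + C

Factor the denominator: (s - 3)*(s + 1)*(s + 7).
Partial-fraction decomposition: -139/(30*(s + 7)) + 1/(3*(s + 1)) - 7/(10*(s - 3)).
Integrate each term: A/(s−a) contributes A·log|s−a|.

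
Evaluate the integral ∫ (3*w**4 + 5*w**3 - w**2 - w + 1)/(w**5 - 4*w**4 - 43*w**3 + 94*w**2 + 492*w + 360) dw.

Factor the denominator: (w - 6)**2*(w + 1)*(w + 2)*(w + 5).
Partial-fraction decomposition: 1231/(1452*(w + 5)) - 7/(192*(w + 2)) - 1/(196*(w + 1)) + 832437/(379456*(w - 6)) + 4927/(616*(w - 6)**2).
Integrate each term; A/(w−a) gives A·log|w−a|; A/(w−a)² gives −A/(w−a).

832437*log(w - 6)/379456 - log(w + 1)/196 - 7*log(w + 2)/192 + 1231*log(w + 5)/1452 - 4927/(616*w - 3696) + C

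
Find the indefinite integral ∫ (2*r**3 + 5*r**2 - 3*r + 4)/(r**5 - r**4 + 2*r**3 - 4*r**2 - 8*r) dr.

-log(r)/2 + 17*log(r - 2)/24 + 2*log(r + 1)/3 - 7*log(r**2 + 4)/16 + 5*atan(r/2)/8 + C

Factor the denominator: r*(r - 2)*(r + 1)*(r**2 + 4).
Partial-fraction decomposition: -(7*r - 10)/(8*(r**2 + 4)) + 2/(3*(r + 1)) + 17/(24*(r - 2)) - 1/(2*r).
Integrate each term; A/(r−a) gives A·log|r−a|; the (Br+D)/(r²+p²) term gives a log and an atan.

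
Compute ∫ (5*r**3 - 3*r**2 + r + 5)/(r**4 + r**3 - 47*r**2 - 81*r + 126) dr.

79*log(r - 7)/39 - log(r - 1)/21 - 4*log(r + 3)/3 + 1189*log(r + 6)/273 + C

Factor the denominator: (r - 7)*(r - 1)*(r + 3)*(r + 6).
Partial-fraction decomposition: 1189/(273*(r + 6)) - 4/(3*(r + 3)) - 1/(21*(r - 1)) + 79/(39*(r - 7)).
Integrate each term: A/(r−a) contributes A·log|r−a|.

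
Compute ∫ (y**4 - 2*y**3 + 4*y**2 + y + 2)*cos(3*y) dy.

y**4*sin(3*y)/3 - 2*y**3*sin(3*y)/3 + 4*y**3*cos(3*y)/9 + 8*y**2*sin(3*y)/9 - 2*y**2*cos(3*y)/3 + 7*y*sin(3*y)/9 + 16*y*cos(3*y)/27 + 38*sin(3*y)/81 + 7*cos(3*y)/27 + C

Use integration by parts with u = y**4 - 2*y**3 + 4*y**2 + y + 2, dv = cos(3*y) dy, so v = sin(3*y)/3.
Apply parts 4 times (tabular method): alternate signs, differentiate u down to 0, integrate dv up.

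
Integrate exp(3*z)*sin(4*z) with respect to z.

Let I denote the integral. Integrate by parts with u = sin(4*z), dv = exp(3*z) dz, so v = exp(3*z)/3: I = exp(3*z)*sin(4*z)/3 − (4/3)·∫ exp(3*z)*cos(4*z) dz.
Apply parts again with u = cos(4*z), dv = exp(3*z) dz: ∫ exp(3*z)*cos(4*z) dz = exp(3*z)*cos(4*z)/3 + (4/3)·I. Substituting back brings back I: I = exp(3*z)*sin(4*z)/3 - 4*exp(3*z)*cos(4*z)/9 − (16/9)·I.
Solving for I: (1 + 16/9)·I equals the remaining terms, so I = (9/25)·(exp(3*z)*sin(4*z)/3 - 4*exp(3*z)*cos(4*z)/9).

3*exp(3*z)*sin(4*z)/25 - 4*exp(3*z)*cos(4*z)/25 + C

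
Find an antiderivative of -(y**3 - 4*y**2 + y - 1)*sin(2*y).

Use integration by parts with u = y**3 - 4*y**2 + y - 1, dv = -sin(2*y) dy, so v = cos(2*y)/2.
Apply parts 3 times (tabular method): alternate signs, differentiate u down to 0, integrate dv up.

y**3*cos(2*y)/2 - 3*y**2*sin(2*y)/4 - 2*y**2*cos(2*y) + 2*y*sin(2*y) - y*cos(2*y)/4 + sin(2*y)/8 + cos(2*y)/2 + C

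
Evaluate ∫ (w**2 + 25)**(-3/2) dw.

w/(25*sqrt(w**2 + 25)) + C

Substitute w = 5·tan(θ), so dw = 5·sec(θ)^2 dθ and the radical becomes sqrt(w**2 + 25) = 5·sec(θ) by the Pythagorean identity.
Integrate the resulting trig expression in θ, then back-substitute tan(θ) = w/5, sec(θ) = sqrt(w**2 + 25)/5 (absorbing any constant into C).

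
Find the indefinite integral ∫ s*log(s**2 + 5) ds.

Let u = s**2 + 5, so du = (2*s) ds.
The integral becomes (1/2)·∫ log(u) du; integrate by parts with u′=log(u), dv′=du.

s**2*log(s**2 + 5)/2 - s**2/2 + 5*log(s**2 + 5)/2 + C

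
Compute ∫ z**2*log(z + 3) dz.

z**3*log(z + 3)/3 - z**3/9 + z**2/2 - 3*z + 9*log(z + 3) + C

Use integration by parts with u = log(z + 3), dv = z**2 dz.
Then du = 1/(z + 3) dz and v = z**3/3.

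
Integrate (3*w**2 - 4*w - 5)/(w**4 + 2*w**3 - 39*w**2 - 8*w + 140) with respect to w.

25*log(w - 5)/126 + log(w - 2)/108 + 3*log(w + 2)/28 - 17*log(w + 7)/54 + C

Factor the denominator: (w - 5)*(w - 2)*(w + 2)*(w + 7).
Partial-fraction decomposition: -17/(54*(w + 7)) + 3/(28*(w + 2)) + 1/(108*(w - 2)) + 25/(126*(w - 5)).
Integrate each term: A/(w−a) contributes A·log|w−a|.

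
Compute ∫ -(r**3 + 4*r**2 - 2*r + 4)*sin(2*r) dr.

r**3*cos(2*r)/2 - 3*r**2*sin(2*r)/4 + 2*r**2*cos(2*r) - 2*r*sin(2*r) - 7*r*cos(2*r)/4 + 7*sin(2*r)/8 + cos(2*r) + C

Use integration by parts with u = r**3 + 4*r**2 - 2*r + 4, dv = -sin(2*r) dr, so v = cos(2*r)/2.
Apply parts 3 times (tabular method): alternate signs, differentiate u down to 0, integrate dv up.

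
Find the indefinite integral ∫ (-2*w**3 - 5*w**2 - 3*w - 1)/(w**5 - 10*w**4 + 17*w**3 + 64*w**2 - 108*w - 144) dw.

-631*log(w - 6)/336 + 221*log(w - 4)/60 - 109*log(w - 3)/60 + log(w + 1)/140 + log(w + 2)/240 + C

Factor the denominator: (w - 6)*(w - 4)*(w - 3)*(w + 1)*(w + 2).
Partial-fraction decomposition: 1/(240*(w + 2)) + 1/(140*(w + 1)) - 109/(60*(w - 3)) + 221/(60*(w - 4)) - 631/(336*(w - 6)).
Integrate each term: A/(w−a) contributes A·log|w−a|.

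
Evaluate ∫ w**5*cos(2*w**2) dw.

Let u = w², du = 2w dw; rewrite as (1/2)∫ u^2·cos(2u) du.
Now integrate by parts 2 times.

w**4*sin(2*w**2)/4 + w**2*cos(2*w**2)/4 - sin(2*w**2)/8 + C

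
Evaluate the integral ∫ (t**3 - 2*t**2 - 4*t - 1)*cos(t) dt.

Use integration by parts with u = t**3 - 2*t**2 - 4*t - 1, dv = cos(t) dt, so v = sin(t).
Apply parts 3 times (tabular method): alternate signs, differentiate u down to 0, integrate dv up.

t**3*sin(t) - 2*t**2*sin(t) + 3*t**2*cos(t) - 10*t*sin(t) - 4*t*cos(t) + 3*sin(t) - 10*cos(t) + C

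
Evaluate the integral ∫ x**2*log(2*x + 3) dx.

x**3*log(2*x + 3)/3 - x**3/9 + x**2/4 - 3*x/4 + 9*log(2*x + 3)/8 + C

Use integration by parts with u = log(2*x + 3), dv = x**2 dx.
Then du = 2/(2*x + 3) dx and v = x**3/3.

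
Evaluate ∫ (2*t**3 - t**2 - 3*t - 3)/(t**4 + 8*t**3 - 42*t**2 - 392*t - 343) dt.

Factor the denominator: (t - 7)*(t + 1)*(t + 7)**2.
Partial-fraction decomposition: 235/(147*(t + 7)) - 239/(28*(t + 7)**2) + 1/(96*(t + 1)) + 613/(1568*(t - 7)).
Integrate each term; A/(t−a) gives A·log|t−a|; A/(t−a)² gives −A/(t−a).

613*log(t - 7)/1568 + log(t + 1)/96 + 235*log(t + 7)/147 + 239/(28*t + 196) + C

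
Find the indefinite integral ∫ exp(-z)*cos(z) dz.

exp(-z)*sin(z)/2 - exp(-z)*cos(z)/2 + C

Let I denote the integral. Integrate by parts with u = cos(z), dv = exp(-z) dz, so v = -exp(-z): I = -exp(-z)*cos(z) − ∫ exp(-z)*sin(z) dz.
Apply parts again with u = sin(z), dv = exp(-z) dz: ∫ exp(-z)*sin(z) dz = -exp(-z)*sin(z) + I. Substituting back brings back I: I = exp(-z)*sin(z) - exp(-z)*cos(z) − I.
Solving for I: (1 + 1)·I equals the remaining terms, so I = (1/2)·(exp(-z)*sin(z) - exp(-z)*cos(z)).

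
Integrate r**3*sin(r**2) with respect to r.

Let u = r², du = 2r dr; rewrite as (1/2)∫ u^1·sin(1u) du.
Now integrate by parts 1 time.

-r**2*cos(r**2)/2 + sin(r**2)/2 + C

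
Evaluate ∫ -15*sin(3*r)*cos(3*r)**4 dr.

cos(3*r)**5 + C

Let u = cos(3*r), so du = (-3*sin(3*r)) dr.
Rewriting, the integral becomes 5·∫ u^4 du = 5·u^5/5.
Substituting back, u = cos(3*r).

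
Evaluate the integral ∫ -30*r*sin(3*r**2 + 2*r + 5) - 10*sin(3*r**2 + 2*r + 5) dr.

5*cos(3*r**2 + 2*r + 5) + C

Let u = 3*r**2 + 2*r + 5, so du = (6*r + 2) dr.
Rewriting, the integral becomes -5·∫ sin(u) du = -5·-cos(u).
Substituting back, u = 3*r**2 + 2*r + 5.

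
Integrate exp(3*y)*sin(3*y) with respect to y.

Let I denote the integral. Integrate by parts with u = sin(3*y), dv = exp(3*y) dy, so v = exp(3*y)/3: I = exp(3*y)*sin(3*y)/3 − ∫ exp(3*y)*cos(3*y) dy.
Apply parts again with u = cos(3*y), dv = exp(3*y) dy: ∫ exp(3*y)*cos(3*y) dy = exp(3*y)*cos(3*y)/3 + I. Substituting back brings back I: I = exp(3*y)*sin(3*y)/3 - exp(3*y)*cos(3*y)/3 − I.
Solving for I: (1 + 1)·I equals the remaining terms, so I = (1/2)·(exp(3*y)*sin(3*y)/3 - exp(3*y)*cos(3*y)/3).

exp(3*y)*sin(3*y)/6 - exp(3*y)*cos(3*y)/6 + C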